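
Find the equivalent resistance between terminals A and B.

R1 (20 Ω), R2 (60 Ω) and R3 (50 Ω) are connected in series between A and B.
Reduce the network between node 0 (A) and node 3 (B) by series/parallel combination:
  Rs1 = R1 + R2 (series, joined only at node 1) = 20 + 60 = 80 Ω
  Rs2 = R3 + Rs1 (series, joined only at node 2) = 50 + 80 = 130 Ω
R_eq = 130 Ω

Final answer: 130 Ω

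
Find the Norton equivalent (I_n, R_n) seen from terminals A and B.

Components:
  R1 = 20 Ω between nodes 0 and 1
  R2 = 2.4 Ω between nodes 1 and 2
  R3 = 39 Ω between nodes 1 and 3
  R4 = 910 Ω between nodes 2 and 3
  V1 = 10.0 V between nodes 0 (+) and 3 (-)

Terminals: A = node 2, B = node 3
Find the Thévenin equivalent first; then I_n = V_th/R_th and R_n = R_th.
Step 1 — V_th is the open-circuit voltage V_A - V_B (nothing connected across the terminals).
Nodal analysis, taking node 3 as the 0 V reference.
Source V1 fixes V_0 = 10 V.
KCL at each unknown node (sum of currents leaving = 0; resistances in Ω):
  Node 1: (V_1 - 10)/20 + (V_1 - V_2)/2.4 + (V_1 - 0)/39 = 0
  Node 2: (V_2 - V_1)/2.4 + (V_2 - 0)/910 = 0
Collecting terms (coefficients in siemens):
  0.4923·V_1 - 0.4167·V_2 = 0.5
  0.4178·V_2 - 0.4167·V_1 = 0
Determinant D = (0.4923)(0.4178) - (-0.4167)(-0.4167) = 0.03206
V_1 = [(0.5)(0.4178) - (-0.4167)(0)]/D = 6.516 V
V_2 = [(0.4923)(0) - (0.5)(-0.4167)]/D = 6.499 V
V_th = V_2 - V_3 = 6.499 - 0 = 6.499 V
Step 2 — R_th: zero the source — replace V1 by a short circuit (node 3 merges into node 0) — and find the resistance seen between A (node 2) and B (node 0).
Reduce the network between node 2 (A) and node 0 (B) by series/parallel combination:
  Rp1 = R1 ‖ R3 (parallel, both between nodes 0 and 1) = 1/(1/20 + 1/39) = 13.22 Ω
  Rs1 = R2 + Rp1 (series, joined only at node 1) = 2.4 + 13.22 = 15.62 Ω
  Rp2 = R4 ‖ Rs1 (parallel, both between nodes 0 and 2) = 1/(1/910 + 1/15.62) = 15.36 Ω
R_th = 15.36 Ω
I_n = V_th/R_th = 6.499/15.36 = 0.4232 A, and R_n = R_th = 15.36 Ω

Final answer: I_n = 0.4232 A, R_n = 15.36 Ω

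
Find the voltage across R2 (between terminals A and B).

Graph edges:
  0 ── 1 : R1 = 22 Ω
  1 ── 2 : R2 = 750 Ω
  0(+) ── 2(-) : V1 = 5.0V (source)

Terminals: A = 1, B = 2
R1 and R2 are in series across V1 (node 0 → node 1 → node 2), and the output A–B is taken across R2, so this is a voltage divider.
Series current: I = V1/(R1 + R2) = 5/(22 + 750) = 5/772 = 0.006477 A
V_R2 = I × R2 = V1 × R2/(R1 + R2) = 5 × 750/772 = 4.858 V

Final answer: 4.858 V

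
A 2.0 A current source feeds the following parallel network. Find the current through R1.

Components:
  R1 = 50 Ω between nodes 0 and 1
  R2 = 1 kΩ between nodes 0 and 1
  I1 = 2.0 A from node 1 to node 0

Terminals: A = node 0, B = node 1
All resistors sit directly between nodes 0 and 1, so they are in parallel and share one voltage V; the full source current 2 A splits among them.
1/R_par = 1/50 + 1/1000 = 0.021 S  =>  R_par = 47.62 Ω
V = I × R_par = 2 × 47.62 = 95.24 V
I_R1 = V/R1 = 95.24/50 = 1.905 A

Final answer: 1.905 A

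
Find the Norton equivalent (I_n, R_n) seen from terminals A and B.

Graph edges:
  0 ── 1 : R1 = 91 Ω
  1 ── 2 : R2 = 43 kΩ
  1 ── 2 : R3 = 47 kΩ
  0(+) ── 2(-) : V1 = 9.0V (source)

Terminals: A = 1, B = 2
Find the Thévenin equivalent first; then I_n = V_th/R_th and R_n = R_th.
Step 1 — V_th is the open-circuit voltage V_A - V_B (nothing connected across the terminals).
Nodal analysis, taking node 2 as the 0 V reference.
Source V1 fixes V_0 = 9 V.
KCL at each unknown node (sum of currents leaving = 0; resistances in Ω):
  Node 1: (V_1 - 9)/91 + (V_1 - 0)/43000 + (V_1 - 0)/47000 = 0
Collecting terms: 0.01103 × V_1 = 0.0989  =>  V_1 = 8.964 V
V_th = V_1 - V_2 = 8.964 - 0 = 8.964 V
Step 2 — R_th: zero the source — replace V1 by a short circuit (node 2 merges into node 0) — and find the resistance seen between A (node 1) and B (node 0).
Reduce the network between node 1 (A) and node 0 (B) by series/parallel combination:
  Rp1 = R1 ‖ R2 ‖ R3 (parallel, all between nodes 0 and 1) = 1/(1/91 + 1/43000 + 1/47000) = 90.63 Ω
R_th = 90.63 Ω
I_n = V_th/R_th = 8.964/90.63 = 0.0989 A, and R_n = R_th = 90.63 Ω

Final answer: I_n = 0.0989 A, R_n = 90.63 Ω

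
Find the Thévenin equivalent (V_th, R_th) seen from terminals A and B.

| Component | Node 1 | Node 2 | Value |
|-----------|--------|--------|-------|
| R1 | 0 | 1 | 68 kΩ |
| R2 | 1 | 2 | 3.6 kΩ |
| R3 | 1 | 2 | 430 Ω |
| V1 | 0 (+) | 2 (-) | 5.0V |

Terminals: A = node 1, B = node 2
Step 1 — V_th is the open-circuit voltage V_A - V_B (nothing connected across the terminals).
Nodal analysis, taking node 2 as the 0 V reference.
Source V1 fixes V_0 = 5 V.
KCL at each unknown node (sum of currents leaving = 0; resistances in Ω):
  Node 1: (V_1 - 5)/68000 + (V_1 - 0)/3600 + (V_1 - 0)/430 = 0
Collecting terms: 0.002618 × V_1 = 0.00007353  =>  V_1 = 0.02809 V
V_th = V_1 - V_2 = 0.02809 - 0 = 0.02809 V
Step 2 — R_th: zero the source — replace V1 by a short circuit (node 2 merges into node 0) — and find the resistance seen between A (node 1) and B (node 0).
Reduce the network between node 1 (A) and node 0 (B) by series/parallel combination:
  Rp1 = R1 ‖ R2 ‖ R3 (parallel, all between nodes 0 and 1) = 1/(1/68000 + 1/3600 + 1/430) = 382 Ω
R_th = 382 Ω

Final answer: V_th = 0.02809 V, R_th = 382 Ω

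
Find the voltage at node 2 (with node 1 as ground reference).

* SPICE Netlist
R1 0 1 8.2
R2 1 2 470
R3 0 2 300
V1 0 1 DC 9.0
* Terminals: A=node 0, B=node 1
Nodal analysis, taking node 1 as the 0 V reference.
Source V1 fixes V_0 = 9 V.
KCL at each unknown node (sum of currents leaving = 0; resistances in Ω):
  Node 2: (V_2 - 0)/470 + (V_2 - 9)/300 = 0
Collecting terms: 0.005461 × V_2 = 0.03  =>  V_2 = 5.494 V
The requested potential is V_2 = 5.494 V.

Final answer: V_2 = 5.494 V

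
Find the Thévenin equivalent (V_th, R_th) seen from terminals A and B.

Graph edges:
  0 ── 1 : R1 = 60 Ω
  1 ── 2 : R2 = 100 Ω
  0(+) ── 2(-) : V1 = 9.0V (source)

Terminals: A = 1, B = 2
Step 1 — V_th is the open-circuit voltage V_A - V_B (nothing connected across the terminals).
Nodal analysis, taking node 2 as the 0 V reference.
Source V1 fixes V_0 = 9 V.
KCL at each unknown node (sum of currents leaving = 0; resistances in Ω):
  Node 1: (V_1 - 9)/60 + (V_1 - 0)/100 = 0
Collecting terms: 0.02667 × V_1 = 0.15  =>  V_1 = 5.625 V
V_th = V_1 - V_2 = 5.625 - 0 = 5.625 V
Step 2 — R_th: zero the source — replace V1 by a short circuit (node 2 merges into node 0) — and find the resistance seen between A (node 1) and B (node 0).
Reduce the network between node 1 (A) and node 0 (B) by series/parallel combination:
  Rp1 = R1 ‖ R2 (parallel, both between nodes 0 and 1) = 1/(1/60 + 1/100) = 37.5 Ω
R_th = 37.5 Ω

Final answer: V_th = 5.625 V, R_th = 37.5 Ω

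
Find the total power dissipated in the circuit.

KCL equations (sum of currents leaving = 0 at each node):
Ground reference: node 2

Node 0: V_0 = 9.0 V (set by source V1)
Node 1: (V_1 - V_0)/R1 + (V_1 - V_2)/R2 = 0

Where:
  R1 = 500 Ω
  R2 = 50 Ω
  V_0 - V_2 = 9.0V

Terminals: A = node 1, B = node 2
Nodal analysis, taking node 2 as the 0 V reference.
Source V1 fixes V_0 = 9 V.
KCL at each unknown node (sum of currents leaving = 0; resistances in Ω):
  Node 1: (V_1 - 9)/500 + (V_1 - 0)/50 = 0
Collecting terms: 0.022 × V_1 = 0.018  =>  V_1 = 0.8182 V
Power in each resistor, P = (ΔV)²/R:
  P_R1 = (9 - 0.8182)²/500 = 0.1339 W
  P_R2 = (0.8182 - 0)²/50 = 0.01339 W
P_total = P_R1 + P_R2 = 0.1473 W

Final answer: 0.1473 W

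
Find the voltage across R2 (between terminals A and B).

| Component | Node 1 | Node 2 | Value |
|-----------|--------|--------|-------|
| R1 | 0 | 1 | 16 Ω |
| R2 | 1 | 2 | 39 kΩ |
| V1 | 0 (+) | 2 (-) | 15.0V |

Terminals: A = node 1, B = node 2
R1 and R2 are in series across V1 (node 0 → node 1 → node 2), and the output A–B is taken across R2, so this is a voltage divider.
Series current: I = V1/(R1 + R2) = 15/(16 + 39000) = 15/39020 = 0.0003845 A
V_R2 = I × R2 = V1 × R2/(R1 + R2) = 15 × 39000/39020 = 14.99 V

Final answer: 14.99 V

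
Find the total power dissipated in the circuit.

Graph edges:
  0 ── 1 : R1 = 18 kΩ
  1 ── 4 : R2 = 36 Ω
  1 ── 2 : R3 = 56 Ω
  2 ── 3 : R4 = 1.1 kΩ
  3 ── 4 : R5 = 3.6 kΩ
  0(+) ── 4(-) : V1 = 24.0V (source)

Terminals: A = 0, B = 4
Nodal analysis, taking node 4 as the 0 V reference.
Source V1 fixes V_0 = 24 V.
KCL at each unknown node (sum of currents leaving = 0; resistances in Ω):
  Node 1: (V_1 - 24)/18000 + (V_1 - 0)/36 + (V_1 - V_2)/56 = 0
  Node 2: (V_2 - V_1)/56 + (V_2 - V_3)/1100 = 0
  Node 3: (V_3 - V_2)/1100 + (V_3 - 0)/3600 = 0
Collecting terms (coefficients in siemens):
  0.04569·V_1 - 0.01786·V_2 = 0.001333
  0.01877·V_2 - 0.01786·V_1 - 0.0009091·V_3 = 0
  0.001187·V_3 - 0.0009091·V_2 = 0
Solving these 3 simultaneous equations (Gaussian elimination) gives:
  V_1 = 0.04755 V, V_2 = 0.04699 V, V_3 = 0.03599 V
Power in each resistor, P = (ΔV)²/R:
  P_R1 = (24 - 0.04755)²/18000 = 0.03187 W
  P_R2 = (0.04755 - 0)²/36 = 0.00006279 W
  P_R3 = (0.04755 - 0.04699)²/56 = 0.000000005596 W
  P_R4 = (0.04699 - 0.03599)²/1100 = 0.0000001099 W
  P_R5 = (0.03599 - 0)²/3600 = 0.0000003598 W
P_total = P_R1 + P_R2 + P_R3 + P_R4 + P_R5 = 0.03194 W

Final answer: 0.03194 W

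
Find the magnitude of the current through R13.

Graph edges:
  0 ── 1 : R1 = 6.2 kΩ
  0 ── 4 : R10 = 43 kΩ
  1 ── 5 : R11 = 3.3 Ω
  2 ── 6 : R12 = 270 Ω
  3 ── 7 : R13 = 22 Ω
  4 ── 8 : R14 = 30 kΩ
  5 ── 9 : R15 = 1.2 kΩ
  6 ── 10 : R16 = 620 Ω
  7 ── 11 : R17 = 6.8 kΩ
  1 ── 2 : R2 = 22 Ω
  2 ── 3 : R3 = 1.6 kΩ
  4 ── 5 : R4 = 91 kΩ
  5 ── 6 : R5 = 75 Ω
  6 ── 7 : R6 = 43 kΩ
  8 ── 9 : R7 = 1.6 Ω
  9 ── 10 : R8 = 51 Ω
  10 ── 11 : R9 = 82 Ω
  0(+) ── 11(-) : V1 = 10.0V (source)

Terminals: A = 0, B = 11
Nodal analysis, taking node 11 as the 0 V reference.
Source V1 fixes V_0 = 10 V.
KCL at each unknown node (sum of currents leaving = 0; resistances in Ω):
  Node 1: (V_1 - 10)/6200 + (V_1 - V_2)/22 + (V_1 - V_5)/3.3 = 0
  Node 2: (V_2 - V_1)/22 + (V_2 - V_3)/1600 + (V_2 - V_6)/270 = 0
  Node 3: (V_3 - V_2)/1600 + (V_3 - V_7)/22 = 0
  Node 4: (V_4 - V_5)/91000 + (V_4 - 10)/43000 + (V_4 - V_8)/30000 = 0
  Node 5: (V_5 - V_4)/91000 + (V_5 - V_6)/75 + (V_5 - V_1)/3.3 + (V_5 - V_9)/1200 = 0
  Node 6: (V_6 - V_5)/75 + (V_6 - V_7)/43000 + (V_6 - V_2)/270 + (V_6 - V_10)/620 = 0
  Node 7: (V_7 - V_6)/43000 + (V_7 - V_3)/22 + (V_7 - 0)/6800 = 0
  Node 8: (V_8 - V_9)/1.6 + (V_8 - V_4)/30000 = 0
  Node 9: (V_9 - V_8)/1.6 + (V_9 - V_10)/51 + (V_9 - V_5)/1200 = 0
  Node 10: (V_10 - V_9)/51 + (V_10 - 0)/82 + (V_10 - V_6)/620 = 0
Collecting terms (coefficients in siemens):
  0.3486·V_1 - 0.04545·V_2 - 0.303·V_5 = 0.001613
  0.04978·V_2 - 0.04545·V_1 - 0.000625·V_3 - 0.003704·V_6 = 0
  0.04608·V_3 - 0.000625·V_2 - 0.04545·V_7 = 0
  0.00006758·V_4 - 0.00001099·V_5 - 0.00003333·V_8 = 0.0002326
  0.3172·V_5 - 0.303·V_1 - 0.00001099·V_4 - 0.01333·V_6 - 0.0008333·V_9 = 0
  0.01867·V_6 - 0.003704·V_2 - 0.01333·V_5 - 0.00002326·V_7 - 0.001613·V_10 = 0
  0.04562·V_7 - 0.04545·V_3 - 0.00002326·V_6 = 0
  0.625·V_8 - 0.00003333·V_4 - 0.625·V_9 = 0
  0.6454·V_9 - 0.0008333·V_5 - 0.625·V_8 - 0.01961·V_10 = 0
  0.03342·V_10 - 0.001613·V_6 - 0.01961·V_9 = 0
Solving these 10 simultaneous equations (Gaussian elimination) gives:
  V_1 = 0.7631 V, V_2 = 0.7568 V, V_3 = 0.6158 V, V_4 = 3.643 V
  V_5 = 0.7591 V, V_6 = 0.7039 V, V_7 = 0.6138 V, V_8 = 0.1585 V
  V_9 = 0.1583 V, V_10 = 0.1269 V
I_R13 = (V_3 - V_7)/R13 = (0.6158 - 0.6138)/22 = 0.00008817 A
|I_R13| = 0.00008817 A

Final answer: |I_R13| = 8.817e-05 A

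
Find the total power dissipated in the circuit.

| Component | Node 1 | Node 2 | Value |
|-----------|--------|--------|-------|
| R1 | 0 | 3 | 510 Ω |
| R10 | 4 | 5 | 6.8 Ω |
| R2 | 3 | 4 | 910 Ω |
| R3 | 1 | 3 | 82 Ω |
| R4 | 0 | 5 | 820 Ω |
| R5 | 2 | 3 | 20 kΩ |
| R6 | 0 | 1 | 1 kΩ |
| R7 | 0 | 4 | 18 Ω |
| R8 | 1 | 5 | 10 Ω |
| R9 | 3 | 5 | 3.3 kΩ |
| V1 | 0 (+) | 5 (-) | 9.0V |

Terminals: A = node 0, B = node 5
Nodal analysis, taking node 5 as the 0 V reference.
Source V1 fixes V_0 = 9 V.
KCL at each unknown node (sum of currents leaving = 0; resistances in Ω):
  Node 1: (V_1 - V_3)/82 + (V_1 - 9)/1000 + (V_1 - 0)/10 = 0
  Node 2: (V_2 - V_3)/20000 = 0
  Node 3: (V_3 - 9)/510 + (V_3 - V_4)/910 + (V_3 - V_1)/82 + (V_3 - V_2)/20000 + (V_3 - 0)/3300 = 0
  Node 4: (V_4 - V_3)/910 + (V_4 - 9)/18 + (V_4 - 0)/6.8 = 0
Collecting terms (coefficients in siemens):
  0.1132·V_1 - 0.0122·V_3 = 0.009
  0.00005·V_2 - 0.00005·V_3 = 0
  0.01561·V_3 - 0.0122·V_1 - 0.00005·V_2 - 0.001099·V_4 = 0.01765
  0.2037·V_4 - 0.001099·V_3 = 0.5
Solving these 4 simultaneous equations (Gaussian elimination) gives:
  V_1 = 0.2408 V, V_2 = 1.497 V, V_3 = 1.497 V, V_4 = 2.463 V
Power in each resistor, P = (ΔV)²/R:
  P_R1 = (9 - 1.497)²/510 = 0.1104 W
  P_R2 = (1.497 - 2.463)²/910 = 0.001024 W
  P_R3 = (0.2408 - 1.497)²/82 = 0.01924 W
  P_R4 = (9 - 0)²/820 = 0.09878 W
  P_R5 = (1.497 - 1.497)²/20000 = 0 W
  P_R6 = (9 - 0.2408)²/1000 = 0.07672 W
  P_R7 = (9 - 2.463)²/18 = 2.374 W
  P_R8 = (0.2408 - 0)²/10 = 0.005798 W
  P_R9 = (1.497 - 0)²/3300 = 0.0006791 W
  P_R10 = (2.463 - 0)²/6.8 = 0.8918 W
P_total = P_R1 + P_R2 + P_R3 + P_R4 + P_R5 + P_R6 + P_R7 + P_R8 + P_R9 + P_R10 = 3.579 W

Final answer: 3.579 W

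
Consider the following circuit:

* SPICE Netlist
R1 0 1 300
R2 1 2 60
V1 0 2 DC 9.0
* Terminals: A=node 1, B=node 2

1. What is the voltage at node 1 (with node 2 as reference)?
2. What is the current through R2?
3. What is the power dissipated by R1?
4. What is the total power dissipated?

Nodal analysis, taking node 2 as the 0 V reference.
Source V1 fixes V_0 = 9 V.
KCL at each unknown node (sum of currents leaving = 0; resistances in Ω):
  Node 1: (V_1 - 9)/300 + (V_1 - 0)/60 = 0
Collecting terms: 0.02 × V_1 = 0.03  =>  V_1 = 1.5 V
Part 1:
  Read off the nodal solution: V_1 = 1.5 V
Part 2:
  I_R2 = (V_1 - V_2)/R2 = (1.5 - 0)/60 = 0.025 A
  Magnitude: I_R2 = 0.025 A
Part 3:
  I_R1 = (V_0 - V_1)/R1 = (9 - 1.5)/300 = 0.025 A
  P_R1 = I_R1² × R1 = (0.025)² × 300 = 0.1875 W
Part 4:
  Power in each resistor, P = (ΔV)²/R:
    P_R1 = (9 - 1.5)²/300 = 0.1875 W
    P_R2 = (1.5 - 0)²/60 = 0.0375 W
  P_total = P_R1 + P_R2 = 0.225 W

Final answers:
1. V_1 = 1.5 V
2. I_R2 = 0.025 A
3. P_R1 = 0.1875 W
4. P_total = 0.225 W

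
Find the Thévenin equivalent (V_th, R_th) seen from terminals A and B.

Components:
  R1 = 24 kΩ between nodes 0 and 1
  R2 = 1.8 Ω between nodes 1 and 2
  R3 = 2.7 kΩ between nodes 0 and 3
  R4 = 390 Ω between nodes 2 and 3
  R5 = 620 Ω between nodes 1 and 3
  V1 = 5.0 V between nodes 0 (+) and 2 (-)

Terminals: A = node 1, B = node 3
Step 1 — V_th is the open-circuit voltage V_A - V_B (nothing connected across the terminals).
Nodal analysis, taking node 2 as the 0 V reference.
Source V1 fixes V_0 = 5 V.
KCL at each unknown node (sum of currents leaving = 0; resistances in Ω):
  Node 1: (V_1 - 5)/24000 + (V_1 - 0)/1.8 + (V_1 - V_3)/620 = 0
  Node 3: (V_3 - 5)/2700 + (V_3 - 0)/390 + (V_3 - V_1)/620 = 0
Collecting terms (coefficients in siemens):
  0.5572·V_1 - 0.001613·V_3 = 0.0002083
  0.004547·V_3 - 0.001613·V_1 = 0.001852
Determinant D = (0.5572)(0.004547) - (-0.001613)(-0.001613) = 0.002531
V_1 = [(0.0002083)(0.004547) - (-0.001613)(0.001852)]/D = 0.001554 V
V_3 = [(0.5572)(0.001852) - (0.0002083)(-0.001613)]/D = 0.4078 V
V_th = V_1 - V_3 = 0.001554 - 0.4078 = -0.4062 V
Step 2 — R_th: zero the source — replace V1 by a short circuit (node 2 merges into node 0) — and find the resistance seen between A (node 1) and B (node 3).
Reduce the network between node 1 (A) and node 3 (B) by series/parallel combination:
  Rp1 = R1 ‖ R2 (parallel, both between nodes 0 and 1) = 1/(1/24000 + 1/1.8) = 1.8 Ω
  Rp2 = R3 ‖ R4 (parallel, both between nodes 0 and 3) = 1/(1/2700 + 1/390) = 340.8 Ω
  Rs1 = Rp1 + Rp2 (series, joined only at node 0) = 1.8 + 340.8 = 342.6 Ω
  Rp3 = R5 ‖ Rs1 (parallel, both between nodes 1 and 3) = 1/(1/620 + 1/342.6) = 220.7 Ω
R_th = 220.7 Ω

Final answer: V_th = -0.4062 V, R_th = 220.7 Ω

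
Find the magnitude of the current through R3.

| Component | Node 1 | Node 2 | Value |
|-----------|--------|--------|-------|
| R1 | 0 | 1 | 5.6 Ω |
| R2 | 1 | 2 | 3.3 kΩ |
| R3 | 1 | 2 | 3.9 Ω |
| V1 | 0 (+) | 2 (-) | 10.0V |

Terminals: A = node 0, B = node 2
Nodal analysis, taking node 2 as the 0 V reference.
Source V1 fixes V_0 = 10 V.
KCL at each unknown node (sum of currents leaving = 0; resistances in Ω):
  Node 1: (V_1 - 10)/5.6 + (V_1 - 0)/3300 + (V_1 - 0)/3.9 = 0
Collecting terms: 0.4353 × V_1 = 1.786  =>  V_1 = 4.102 V
I_R3 = (V_1 - V_2)/R3 = (4.102 - 0)/3.9 = 1.052 A
|I_R3| = 1.052 A

Final answer: |I_R3| = 1.052 A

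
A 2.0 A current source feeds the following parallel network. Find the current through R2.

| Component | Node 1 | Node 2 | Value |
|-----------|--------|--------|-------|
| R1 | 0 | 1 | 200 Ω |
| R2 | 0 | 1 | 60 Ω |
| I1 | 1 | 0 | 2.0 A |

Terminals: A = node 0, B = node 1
All resistors sit directly between nodes 0 and 1, so they are in parallel and share one voltage V; the full source current 2 A splits among them.
1/R_par = 1/200 + 1/60 = 0.02167 S  =>  R_par = 46.15 Ω
V = I × R_par = 2 × 46.15 = 92.31 V
I_R2 = V/R2 = 92.31/60 = 1.538 A

Final answer: 1.538 A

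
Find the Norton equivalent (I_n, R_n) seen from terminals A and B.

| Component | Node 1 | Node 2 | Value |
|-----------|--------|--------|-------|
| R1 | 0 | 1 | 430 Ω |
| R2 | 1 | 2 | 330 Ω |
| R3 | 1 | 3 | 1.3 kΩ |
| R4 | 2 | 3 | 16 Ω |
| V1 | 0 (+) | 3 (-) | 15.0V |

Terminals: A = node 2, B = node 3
Find the Thévenin equivalent first; then I_n = V_th/R_th and R_n = R_th.
Step 1 — V_th is the open-circuit voltage V_A - V_B (nothing connected across the terminals).
Nodal analysis, taking node 3 as the 0 V reference.
Source V1 fixes V_0 = 15 V.
KCL at each unknown node (sum of currents leaving = 0; resistances in Ω):
  Node 1: (V_1 - 15)/430 + (V_1 - V_2)/330 + (V_1 - 0)/1300 = 0
  Node 2: (V_2 - V_1)/330 + (V_2 - 0)/16 = 0
Collecting terms (coefficients in siemens):
  0.006125·V_1 - 0.00303·V_2 = 0.03488
  0.06553·V_2 - 0.00303·V_1 = 0
Determinant D = (0.006125)(0.06553) - (-0.00303)(-0.00303) = 0.0003922
V_1 = [(0.03488)(0.06553) - (-0.00303)(0)]/D = 5.829 V
V_2 = [(0.006125)(0) - (0.03488)(-0.00303)]/D = 0.2695 V
V_th = V_2 - V_3 = 0.2695 - 0 = 0.2695 V
Step 2 — R_th: zero the source — replace V1 by a short circuit (node 3 merges into node 0) — and find the resistance seen between A (node 2) and B (node 0).
Reduce the network between node 2 (A) and node 0 (B) by series/parallel combination:
  Rp1 = R1 ‖ R3 (parallel, both between nodes 0 and 1) = 1/(1/430 + 1/1300) = 323.1 Ω
  Rs1 = R2 + Rp1 (series, joined only at node 1) = 330 + 323.1 = 653.1 Ω
  Rp2 = R4 ‖ Rs1 (parallel, both between nodes 0 and 2) = 1/(1/16 + 1/653.1) = 15.62 Ω
R_th = 15.62 Ω
I_n = V_th/R_th = 0.2695/15.62 = 0.01726 A, and R_n = R_th = 15.62 Ω

Final answer: I_n = 0.01726 A, R_n = 15.62 Ω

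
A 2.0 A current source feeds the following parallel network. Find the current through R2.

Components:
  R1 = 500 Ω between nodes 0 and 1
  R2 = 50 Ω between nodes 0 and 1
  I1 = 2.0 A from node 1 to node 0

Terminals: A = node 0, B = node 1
All resistors sit directly between nodes 0 and 1, so they are in parallel and share one voltage V; the full source current 2 A splits among them.
1/R_par = 1/500 + 1/50 = 0.022 S  =>  R_par = 45.45 Ω
V = I × R_par = 2 × 45.45 = 90.91 V
I_R2 = V/R2 = 90.91/50 = 1.818 A

Final answer: 1.818 A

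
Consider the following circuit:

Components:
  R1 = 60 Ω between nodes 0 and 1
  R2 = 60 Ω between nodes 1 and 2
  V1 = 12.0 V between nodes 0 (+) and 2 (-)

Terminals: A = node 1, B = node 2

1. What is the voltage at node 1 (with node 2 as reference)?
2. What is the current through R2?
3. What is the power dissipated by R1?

Nodal analysis, taking node 2 as the 0 V reference.
Source V1 fixes V_0 = 12 V.
KCL at each unknown node (sum of currents leaving = 0; resistances in Ω):
  Node 1: (V_1 - 12)/60 + (V_1 - 0)/60 = 0
Collecting terms: 0.03333 × V_1 = 0.2  =>  V_1 = 6 V
Part 1:
  Read off the nodal solution: V_1 = 6 V
Part 2:
  I_R2 = (V_1 - V_2)/R2 = (6 - 0)/60 = 0.1 A
  Magnitude: I_R2 = 0.1 A
Part 3:
  I_R1 = (V_0 - V_1)/R1 = (12 - 6)/60 = 0.1 A
  P_R1 = I_R1² × R1 = (0.1)² × 60 = 0.6 W

Final answers:
1. V_1 = 6 V
2. I_R2 = 0.1 A
3. P_R1 = 0.6 W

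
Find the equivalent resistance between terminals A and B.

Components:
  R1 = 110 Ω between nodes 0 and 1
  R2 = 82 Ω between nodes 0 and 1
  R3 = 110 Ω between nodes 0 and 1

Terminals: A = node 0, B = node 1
Reduce the network between node 0 (A) and node 1 (B) by series/parallel combination:
  Rp1 = R1 ‖ R2 ‖ R3 (parallel, all between nodes 0 and 1) = 1/(1/110 + 1/82 + 1/110) = 32.92 Ω
R_eq = 32.92 Ω

Final answer: 32.92 Ω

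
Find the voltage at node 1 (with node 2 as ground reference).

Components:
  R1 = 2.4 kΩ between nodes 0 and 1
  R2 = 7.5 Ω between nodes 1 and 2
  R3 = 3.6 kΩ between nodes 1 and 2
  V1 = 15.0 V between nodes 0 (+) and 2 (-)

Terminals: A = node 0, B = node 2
Nodal analysis, taking node 2 as the 0 V reference.
Source V1 fixes V_0 = 15 V.
KCL at each unknown node (sum of currents leaving = 0; resistances in Ω):
  Node 1: (V_1 - 15)/2400 + (V_1 - 0)/7.5 + (V_1 - 0)/3600 = 0
Collecting terms: 0.134 × V_1 = 0.00625  =>  V_1 = 0.04663 V
The requested potential is V_1 = 0.04663 V.

Final answer: V_1 = 0.04663 V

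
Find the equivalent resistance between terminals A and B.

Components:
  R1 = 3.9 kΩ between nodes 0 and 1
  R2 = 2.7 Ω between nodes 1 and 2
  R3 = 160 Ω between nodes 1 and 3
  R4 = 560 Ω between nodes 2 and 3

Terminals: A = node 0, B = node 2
Reduce the network between node 0 (A) and node 2 (B) by series/parallel combination:
  Rs1 = R3 + R4 (series, joined only at node 3) = 160 + 560 = 720 Ω
  Rp1 = R2 ‖ Rs1 (parallel, both between nodes 1 and 2) = 1/(1/2.7 + 1/720) = 2.69 Ω
  Rs2 = R1 + Rp1 (series, joined only at node 1) = 3900 + 2.69 = 3903 Ω
R_eq = 3.903 kΩ

Final answer: 3.903 kΩ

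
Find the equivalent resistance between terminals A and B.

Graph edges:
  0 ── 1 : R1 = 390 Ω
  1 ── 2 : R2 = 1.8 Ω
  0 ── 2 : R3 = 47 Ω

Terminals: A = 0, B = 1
Reduce the network between node 0 (A) and node 1 (B) by series/parallel combination:
  Rs1 = R3 + R2 (series, joined only at node 2) = 47 + 1.8 = 48.8 Ω
  Rp1 = R1 ‖ Rs1 (parallel, both between nodes 0 and 1) = 1/(1/390 + 1/48.8) = 43.37 Ω
R_eq = 43.37 Ω

Final answer: 43.37 Ω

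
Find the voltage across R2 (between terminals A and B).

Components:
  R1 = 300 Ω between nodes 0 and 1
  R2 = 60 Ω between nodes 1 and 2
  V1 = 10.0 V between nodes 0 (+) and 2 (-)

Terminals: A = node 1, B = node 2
R1 and R2 are in series across V1 (node 0 → node 1 → node 2), and the output A–B is taken across R2, so this is a voltage divider.
Series current: I = V1/(R1 + R2) = 10/(300 + 60) = 10/360 = 0.02778 A
V_R2 = I × R2 = V1 × R2/(R1 + R2) = 10 × 60/360 = 1.667 V

Final answer: 1.667 V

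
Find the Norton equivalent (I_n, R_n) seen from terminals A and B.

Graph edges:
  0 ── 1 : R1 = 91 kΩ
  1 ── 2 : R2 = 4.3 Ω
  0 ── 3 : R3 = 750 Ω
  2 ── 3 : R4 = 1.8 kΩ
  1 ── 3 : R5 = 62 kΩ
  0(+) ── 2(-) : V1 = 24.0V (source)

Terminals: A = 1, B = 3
Find the Thévenin equivalent first; then I_n = V_th/R_th and R_n = R_th.
Step 1 — V_th is the open-circuit voltage V_A - V_B (nothing connected across the terminals).
Nodal analysis, taking node 2 as the 0 V reference.
Source V1 fixes V_0 = 24 V.
KCL at each unknown node (sum of currents leaving = 0; resistances in Ω):
  Node 1: (V_1 - 24)/91000 + (V_1 - 0)/4.3 + (V_1 - V_3)/62000 = 0
  Node 3: (V_3 - 24)/750 + (V_3 - 0)/1800 + (V_3 - V_1)/62000 = 0
Collecting terms (coefficients in siemens):
  0.2326·V_1 - 0.00001613·V_3 = 0.0002637
  0.001905·V_3 - 0.00001613·V_1 = 0.032
Determinant D = (0.2326)(0.001905) - (-0.00001613)(-0.00001613) = 0.0004431
V_1 = [(0.0002637)(0.001905) - (-0.00001613)(0.032)]/D = 0.002299 V
V_3 = [(0.2326)(0.032) - (0.0002637)(-0.00001613)]/D = 16.8 V
V_th = V_1 - V_3 = 0.002299 - 16.8 = -16.8 V
Step 2 — R_th: zero the source — replace V1 by a short circuit (node 2 merges into node 0) — and find the resistance seen between A (node 1) and B (node 3).
Reduce the network between node 1 (A) and node 3 (B) by series/parallel combination:
  Rp1 = R1 ‖ R2 (parallel, both between nodes 0 and 1) = 1/(1/91000 + 1/4.3) = 4.3 Ω
  Rp2 = R3 ‖ R4 (parallel, both between nodes 0 and 3) = 1/(1/750 + 1/1800) = 529.4 Ω
  Rs1 = Rp1 + Rp2 (series, joined only at node 0) = 4.3 + 529.4 = 533.7 Ω
  Rp3 = R5 ‖ Rs1 (parallel, both between nodes 1 and 3) = 1/(1/62000 + 1/533.7) = 529.2 Ω
R_th = 529.2 Ω
I_n = V_th/R_th = -16.8/529.2 = -0.03174 A, and R_n = R_th = 529.2 Ω

Final answer: I_n = -0.03174 A, R_n = 529.2 Ω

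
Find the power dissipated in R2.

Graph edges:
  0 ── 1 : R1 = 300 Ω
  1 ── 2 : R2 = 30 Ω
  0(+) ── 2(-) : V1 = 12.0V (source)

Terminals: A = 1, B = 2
Nodal analysis, taking node 2 as the 0 V reference.
Source V1 fixes V_0 = 12 V.
KCL at each unknown node (sum of currents leaving = 0; resistances in Ω):
  Node 1: (V_1 - 12)/300 + (V_1 - 0)/30 = 0
Collecting terms: 0.03667 × V_1 = 0.04  =>  V_1 = 1.091 V
I_R2 = (V_1 - V_2)/R2 = (1.091 - 0)/30 = 0.03636 A
P_R2 = I_R2² × R2 = (0.03636)² × 30 = 0.03967 W

Final answer: 0.03967 W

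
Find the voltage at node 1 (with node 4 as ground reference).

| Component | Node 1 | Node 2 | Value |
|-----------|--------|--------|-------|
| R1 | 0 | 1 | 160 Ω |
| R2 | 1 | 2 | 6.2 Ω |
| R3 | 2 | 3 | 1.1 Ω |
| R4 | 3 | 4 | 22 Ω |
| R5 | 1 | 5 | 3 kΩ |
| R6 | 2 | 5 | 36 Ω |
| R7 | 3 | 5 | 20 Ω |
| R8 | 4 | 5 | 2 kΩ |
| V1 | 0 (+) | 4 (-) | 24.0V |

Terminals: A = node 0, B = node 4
Nodal analysis, taking node 4 as the 0 V reference.
Source V1 fixes V_0 = 24 V.
KCL at each unknown node (sum of currents leaving = 0; resistances in Ω):
  Node 1: (V_1 - 24)/160 + (V_1 - V_2)/6.2 + (V_1 - V_5)/3000 = 0
  Node 2: (V_2 - V_1)/6.2 + (V_2 - V_3)/1.1 + (V_2 - V_5)/36 = 0
  Node 3: (V_3 - V_2)/1.1 + (V_3 - 0)/22 + (V_3 - V_5)/20 = 0
  Node 5: (V_5 - V_1)/3000 + (V_5 - V_2)/36 + (V_5 - V_3)/20 + (V_5 - 0)/2000 = 0
Collecting terms (coefficients in siemens):
  0.1679·V_1 - 0.1613·V_2 - 0.0003333·V_5 = 0.15
  1.098·V_2 - 0.1613·V_1 - 0.9091·V_3 - 0.02778·V_5 = 0
  1.005·V_3 - 0.9091·V_2 - 0.05·V_5 = 0
  0.07861·V_5 - 0.0003333·V_1 - 0.02778·V_2 - 0.05·V_3 = 0
Solving these 4 simultaneous equations (Gaussian elimination) gives:
  V_1 = 3.684 V, V_2 = 2.899 V, V_3 = 2.763 V, V_5 = 2.797 V
The requested potential is V_1 = 3.684 V.

Final answer: V_1 = 3.684 V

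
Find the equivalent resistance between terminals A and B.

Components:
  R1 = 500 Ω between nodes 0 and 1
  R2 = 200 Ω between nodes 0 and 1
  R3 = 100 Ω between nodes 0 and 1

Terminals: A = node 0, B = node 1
Reduce the network between node 0 (A) and node 1 (B) by series/parallel combination:
  Rp1 = R1 ‖ R2 ‖ R3 (parallel, all between nodes 0 and 1) = 1/(1/500 + 1/200 + 1/100) = 58.82 Ω
R_eq = 58.82 Ω

Final answer: 58.82 Ω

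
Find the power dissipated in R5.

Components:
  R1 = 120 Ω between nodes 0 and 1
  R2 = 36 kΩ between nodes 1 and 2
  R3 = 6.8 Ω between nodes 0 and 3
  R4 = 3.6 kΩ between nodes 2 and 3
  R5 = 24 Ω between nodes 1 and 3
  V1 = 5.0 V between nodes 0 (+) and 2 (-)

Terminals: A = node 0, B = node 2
Nodal analysis, taking node 2 as the 0 V reference.
Source V1 fixes V_0 = 5 V.
KCL at each unknown node (sum of currents leaving = 0; resistances in Ω):
  Node 1: (V_1 - 5)/120 + (V_1 - 0)/36000 + (V_1 - V_3)/24 = 0
  Node 3: (V_3 - 5)/6.8 + (V_3 - 0)/3600 + (V_3 - V_1)/24 = 0
Collecting terms (coefficients in siemens):
  0.05003·V_1 - 0.04167·V_3 = 0.04167
  0.189·V_3 - 0.04167·V_1 = 0.7353
Determinant D = (0.05003)(0.189) - (-0.04167)(-0.04167) = 0.007719
V_1 = [(0.04167)(0.189) - (-0.04167)(0.7353)]/D = 4.989 V
V_3 = [(0.05003)(0.7353) - (0.04167)(-0.04167)]/D = 4.99 V
I_R5 = (V_1 - V_3)/R5 = (4.989 - 4.99)/24 = -0.00004777 A
P_R5 = I_R5² × R5 = (-0.00004777)² × 24 = 0.00000005478 W

Final answer: 5.478e-08 W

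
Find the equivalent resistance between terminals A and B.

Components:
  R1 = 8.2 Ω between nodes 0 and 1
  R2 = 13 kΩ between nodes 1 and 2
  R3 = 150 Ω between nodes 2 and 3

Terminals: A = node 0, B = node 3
Reduce the network between node 0 (A) and node 3 (B) by series/parallel combination:
  Rs1 = R1 + R2 (series, joined only at node 1) = 8.2 + 13000 = 13010 Ω
  Rs2 = R3 + Rs1 (series, joined only at node 2) = 150 + 13010 = 13160 Ω
R_eq = 13.16 kΩ

Final answer: 13.16 kΩ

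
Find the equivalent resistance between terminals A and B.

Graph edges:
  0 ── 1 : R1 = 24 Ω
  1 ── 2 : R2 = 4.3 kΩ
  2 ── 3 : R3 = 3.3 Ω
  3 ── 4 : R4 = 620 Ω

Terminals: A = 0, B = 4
Reduce the network between node 0 (A) and node 4 (B) by series/parallel combination:
  Rs1 = R1 + R2 (series, joined only at node 1) = 24 + 4300 = 4324 Ω
  Rs2 = R3 + Rs1 (series, joined only at node 2) = 3.3 + 4324 = 4327 Ω
  Rs3 = R4 + Rs2 (series, joined only at node 3) = 620 + 4327 = 4947 Ω
R_eq = 4.947 kΩ

Final answer: 4.947 kΩ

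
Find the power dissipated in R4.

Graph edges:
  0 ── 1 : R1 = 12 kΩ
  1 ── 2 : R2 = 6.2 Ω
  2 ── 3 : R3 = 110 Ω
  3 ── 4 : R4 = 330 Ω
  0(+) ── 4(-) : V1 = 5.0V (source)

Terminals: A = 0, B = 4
Nodal analysis, taking node 4 as the 0 V reference.
Source V1 fixes V_0 = 5 V.
KCL at each unknown node (sum of currents leaving = 0; resistances in Ω):
  Node 1: (V_1 - 5)/12000 + (V_1 - V_2)/6.2 = 0
  Node 2: (V_2 - V_1)/6.2 + (V_2 - V_3)/110 = 0
  Node 3: (V_3 - V_2)/110 + (V_3 - 0)/330 = 0
Collecting terms (coefficients in siemens):
  0.1614·V_1 - 0.1613·V_2 = 0.0004167
  0.1704·V_2 - 0.1613·V_1 - 0.009091·V_3 = 0
  0.01212·V_3 - 0.009091·V_2 = 0
Solving these 3 simultaneous equations (Gaussian elimination) gives:
  V_1 = 0.1793 V, V_2 = 0.1768 V, V_3 = 0.1326 V
I_R4 = (V_3 - V_4)/R4 = (0.1326 - 0)/330 = 0.0004017 A
P_R4 = I_R4² × R4 = (0.0004017)² × 330 = 0.00005326 W

Final answer: 5.326e-05 W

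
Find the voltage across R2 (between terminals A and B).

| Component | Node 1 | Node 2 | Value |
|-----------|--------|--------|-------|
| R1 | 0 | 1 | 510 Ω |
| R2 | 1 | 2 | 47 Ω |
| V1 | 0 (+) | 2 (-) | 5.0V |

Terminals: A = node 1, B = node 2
R1 and R2 are in series across V1 (node 0 → node 1 → node 2), and the output A–B is taken across R2, so this is a voltage divider.
Series current: I = V1/(R1 + R2) = 5/(510 + 47) = 5/557 = 0.008977 A
V_R2 = I × R2 = V1 × R2/(R1 + R2) = 5 × 47/557 = 0.4219 V

Final answer: 0.4219 V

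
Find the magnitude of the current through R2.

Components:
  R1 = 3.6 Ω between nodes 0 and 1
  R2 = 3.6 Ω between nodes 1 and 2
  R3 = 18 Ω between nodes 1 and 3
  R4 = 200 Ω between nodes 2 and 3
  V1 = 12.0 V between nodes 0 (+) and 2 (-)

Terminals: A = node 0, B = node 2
Nodal analysis, taking node 2 as the 0 V reference.
Source V1 fixes V_0 = 12 V.
KCL at each unknown node (sum of currents leaving = 0; resistances in Ω):
  Node 1: (V_1 - 12)/3.6 + (V_1 - 0)/3.6 + (V_1 - V_3)/18 = 0
  Node 3: (V_3 - V_1)/18 + (V_3 - 0)/200 = 0
Collecting terms (coefficients in siemens):
  0.6111·V_1 - 0.05556·V_3 = 3.333
  0.06056·V_3 - 0.05556·V_1 = 0
Determinant D = (0.6111)(0.06056) - (-0.05556)(-0.05556) = 0.03392
V_1 = [(3.333)(0.06056) - (-0.05556)(0)]/D = 5.951 V
V_3 = [(0.6111)(0) - (3.333)(-0.05556)]/D = 5.46 V
I_R2 = (V_1 - V_2)/R2 = (5.951 - 0)/3.6 = 1.653 A
|I_R2| = 1.653 A

Final answer: |I_R2| = 1.653 A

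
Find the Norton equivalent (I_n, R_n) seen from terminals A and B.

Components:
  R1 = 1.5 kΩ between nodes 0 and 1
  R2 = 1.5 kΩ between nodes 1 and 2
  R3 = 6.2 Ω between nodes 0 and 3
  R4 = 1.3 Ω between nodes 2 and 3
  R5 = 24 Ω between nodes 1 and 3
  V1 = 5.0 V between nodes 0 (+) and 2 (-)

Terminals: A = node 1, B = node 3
Find the Thévenin equivalent first; then I_n = V_th/R_th and R_n = R_th.
Step 1 — V_th is the open-circuit voltage V_A - V_B (nothing connected across the terminals).
Nodal analysis, taking node 2 as the 0 V reference.
Source V1 fixes V_0 = 5 V.
KCL at each unknown node (sum of currents leaving = 0; resistances in Ω):
  Node 1: (V_1 - 5)/1500 + (V_1 - 0)/1500 + (V_1 - V_3)/24 = 0
  Node 3: (V_3 - 5)/6.2 + (V_3 - 0)/1.3 + (V_3 - V_1)/24 = 0
Collecting terms (coefficients in siemens):
  0.043·V_1 - 0.04167·V_3 = 0.003333
  0.9722·V_3 - 0.04167·V_1 = 0.8065
Determinant D = (0.043)(0.9722) - (-0.04167)(-0.04167) = 0.04007
V_1 = [(0.003333)(0.9722) - (-0.04167)(0.8065)]/D = 0.9195 V
V_3 = [(0.043)(0.8065) - (0.003333)(-0.04167)]/D = 0.8689 V
V_th = V_1 - V_3 = 0.9195 - 0.8689 = 0.05058 V
Step 2 — R_th: zero the source — replace V1 by a short circuit (node 2 merges into node 0) — and find the resistance seen between A (node 1) and B (node 3).
Reduce the network between node 1 (A) and node 3 (B) by series/parallel combination:
  Rp1 = R1 ‖ R2 (parallel, both between nodes 0 and 1) = 1/(1/1500 + 1/1500) = 750 Ω
  Rp2 = R3 ‖ R4 (parallel, both between nodes 0 and 3) = 1/(1/6.2 + 1/1.3) = 1.075 Ω
  Rs1 = Rp1 + Rp2 (series, joined only at node 0) = 750 + 1.075 = 751.1 Ω
  Rp3 = R5 ‖ Rs1 (parallel, both between nodes 1 and 3) = 1/(1/24 + 1/751.1) = 23.26 Ω
R_th = 23.26 Ω
I_n = V_th/R_th = 0.05058/23.26 = 0.002175 A, and R_n = R_th = 23.26 Ω

Final answer: I_n = 0.002175 A, R_n = 23.26 Ω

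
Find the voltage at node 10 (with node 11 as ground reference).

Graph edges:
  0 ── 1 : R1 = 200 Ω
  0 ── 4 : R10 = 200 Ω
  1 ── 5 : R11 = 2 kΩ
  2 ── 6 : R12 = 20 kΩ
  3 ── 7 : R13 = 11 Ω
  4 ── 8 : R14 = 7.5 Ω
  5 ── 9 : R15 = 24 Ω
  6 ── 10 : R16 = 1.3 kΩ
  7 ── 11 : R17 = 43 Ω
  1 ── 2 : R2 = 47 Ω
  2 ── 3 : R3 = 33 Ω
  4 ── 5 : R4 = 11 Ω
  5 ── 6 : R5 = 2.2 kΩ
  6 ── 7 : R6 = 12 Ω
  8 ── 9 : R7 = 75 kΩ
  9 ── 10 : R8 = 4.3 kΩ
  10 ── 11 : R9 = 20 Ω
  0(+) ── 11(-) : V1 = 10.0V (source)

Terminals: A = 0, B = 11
Nodal analysis, taking node 11 as the 0 V reference.
Source V1 fixes V_0 = 10 V.
KCL at each unknown node (sum of currents leaving = 0; resistances in Ω):
  Node 1: (V_1 - 10)/200 + (V_1 - V_2)/47 + (V_1 - V_5)/2000 = 0
  Node 2: (V_2 - V_1)/47 + (V_2 - V_3)/33 + (V_2 - V_6)/20000 = 0
  Node 3: (V_3 - V_2)/33 + (V_3 - V_7)/11 = 0
  Node 4: (V_4 - V_5)/11 + (V_4 - 10)/200 + (V_4 - V_8)/7.5 = 0
  Node 5: (V_5 - V_4)/11 + (V_5 - V_6)/2200 + (V_5 - V_1)/2000 + (V_5 - V_9)/24 = 0
  Node 6: (V_6 - V_5)/2200 + (V_6 - V_7)/12 + (V_6 - V_2)/20000 + (V_6 - V_10)/1300 = 0
  Node 7: (V_7 - V_6)/12 + (V_7 - V_3)/11 + (V_7 - 0)/43 = 0
  Node 8: (V_8 - V_9)/75000 + (V_8 - V_4)/7.5 = 0
  Node 9: (V_9 - V_8)/75000 + (V_9 - V_10)/4300 + (V_9 - V_5)/24 = 0
  Node 10: (V_10 - V_9)/4300 + (V_10 - 0)/20 + (V_10 - V_6)/1300 = 0
Collecting terms (coefficients in siemens):
  0.02678·V_1 - 0.02128·V_2 - 0.0005·V_5 = 0.05
  0.05163·V_2 - 0.02128·V_1 - 0.0303·V_3 - 0.00005·V_6 = 0
  0.1212·V_3 - 0.0303·V_2 - 0.09091·V_7 = 0
  0.2292·V_4 - 0.09091·V_5 - 0.1333·V_8 = 0.05
  0.1335·V_5 - 0.0005·V_1 - 0.09091·V_4 - 0.0004545·V_6 - 0.04167·V_9 = 0
  0.08461·V_6 - 0.00005·V_2 - 0.0004545·V_5 - 0.08333·V_7 - 0.0007692·V_10 = 0
  0.1975·V_7 - 0.09091·V_3 - 0.08333·V_6 = 0
  0.1333·V_8 - 0.1333·V_4 - 0.00001333·V_9 = 0
  0.04191·V_9 - 0.04167·V_5 - 0.00001333·V_8 - 0.0002326·V_10 = 0
  0.051·V_10 - 0.0007692·V_6 - 0.0002326·V_9 = 0
Solving these 10 simultaneous equations (Gaussian elimination) gives:
  V_1 = 4.235 V, V_2 = 2.78 V, V_3 = 1.762 V, V_4 = 8.549 V
  V_5 = 8.469 V, V_6 = 1.448 V, V_7 = 1.422 V, V_8 = 8.549 V
  V_9 = 8.423 V, V_10 = 0.06025 V
The requested potential is V_10 = 0.06025 V.

Final answer: V_10 = 0.06025 V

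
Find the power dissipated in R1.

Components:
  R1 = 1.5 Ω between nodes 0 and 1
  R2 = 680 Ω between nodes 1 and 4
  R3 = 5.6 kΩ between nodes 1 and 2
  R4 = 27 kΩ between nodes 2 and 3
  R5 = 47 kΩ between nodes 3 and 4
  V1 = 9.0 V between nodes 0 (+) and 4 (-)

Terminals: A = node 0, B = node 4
Nodal analysis, taking node 4 as the 0 V reference.
Source V1 fixes V_0 = 9 V.
KCL at each unknown node (sum of currents leaving = 0; resistances in Ω):
  Node 1: (V_1 - 9)/1.5 + (V_1 - 0)/680 + (V_1 - V_2)/5600 = 0
  Node 2: (V_2 - V_1)/5600 + (V_2 - V_3)/27000 = 0
  Node 3: (V_3 - V_2)/27000 + (V_3 - 0)/47000 = 0
Collecting terms (coefficients in siemens):
  0.6683·V_1 - 0.0001786·V_2 = 6
  0.0002156·V_2 - 0.0001786·V_1 - 0.00003704·V_3 = 0
  0.00005831·V_3 - 0.00003704·V_2 = 0
Solving these 3 simultaneous equations (Gaussian elimination) gives:
  V_1 = 8.98 V, V_2 = 8.348 V, V_3 = 5.302 V
I_R1 = (V_0 - V_1)/R1 = (9 - 8.98)/1.5 = 0.01332 A
P_R1 = I_R1² × R1 = (0.01332)² × 1.5 = 0.0002661 W

Final answer: 0.0002661 W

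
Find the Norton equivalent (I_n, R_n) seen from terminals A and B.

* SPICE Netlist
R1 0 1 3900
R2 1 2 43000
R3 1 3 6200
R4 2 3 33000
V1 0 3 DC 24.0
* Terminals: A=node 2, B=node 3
Find the Thévenin equivalent first; then I_n = V_th/R_th and R_n = R_th.
Step 1 — V_th is the open-circuit voltage V_A - V_B (nothing connected across the terminals).
Nodal analysis, taking node 3 as the 0 V reference.
Source V1 fixes V_0 = 24 V.
KCL at each unknown node (sum of currents leaving = 0; resistances in Ω):
  Node 1: (V_1 - 24)/3900 + (V_1 - V_2)/43000 + (V_1 - 0)/6200 = 0
  Node 2: (V_2 - V_1)/43000 + (V_2 - 0)/33000 = 0
Collecting terms (coefficients in siemens):
  0.000441·V_1 - 0.00002326·V_2 = 0.006154
  0.00005356·V_2 - 0.00002326·V_1 = 0
Determinant D = (0.000441)(0.00005356) - (-0.00002326)(-0.00002326) = 0.00000002308
V_1 = [(0.006154)(0.00005356) - (-0.00002326)(0)]/D = 14.28 V
V_2 = [(0.000441)(0) - (0.006154)(-0.00002326)]/D = 6.202 V
V_th = V_2 - V_3 = 6.202 - 0 = 6.202 V
Step 2 — R_th: zero the source — replace V1 by a short circuit (node 3 merges into node 0) — and find the resistance seen between A (node 2) and B (node 0).
Reduce the network between node 2 (A) and node 0 (B) by series/parallel combination:
  Rp1 = R1 ‖ R3 (parallel, both between nodes 0 and 1) = 1/(1/3900 + 1/6200) = 2394 Ω
  Rs1 = R2 + Rp1 (series, joined only at node 1) = 43000 + 2394 = 45390 Ω
  Rp2 = R4 ‖ Rs1 (parallel, both between nodes 0 and 2) = 1/(1/33000 + 1/45390) = 19110 Ω
R_th = 19.11 kΩ
I_n = V_th/R_th = 6.202/19110 = 0.0003246 A, and R_n = R_th = 19.11 kΩ

Final answer: I_n = 0.0003246 A, R_n = 19.11 kΩ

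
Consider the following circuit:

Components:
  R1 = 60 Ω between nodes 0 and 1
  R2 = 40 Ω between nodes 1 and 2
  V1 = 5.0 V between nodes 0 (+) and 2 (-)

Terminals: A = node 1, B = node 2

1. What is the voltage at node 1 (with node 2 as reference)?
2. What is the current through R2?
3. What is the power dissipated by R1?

Nodal analysis, taking node 2 as the 0 V reference.
Source V1 fixes V_0 = 5 V.
KCL at each unknown node (sum of currents leaving = 0; resistances in Ω):
  Node 1: (V_1 - 5)/60 + (V_1 - 0)/40 = 0
Collecting terms: 0.04167 × V_1 = 0.08333  =>  V_1 = 2 V
Part 1:
  Read off the nodal solution: V_1 = 2 V
Part 2:
  I_R2 = (V_1 - V_2)/R2 = (2 - 0)/40 = 0.05 A
  Magnitude: I_R2 = 0.05 A
Part 3:
  I_R1 = (V_0 - V_1)/R1 = (5 - 2)/60 = 0.05 A
  P_R1 = I_R1² × R1 = (0.05)² × 60 = 0.15 W

Final answers:
1. V_1 = 2 V
2. I_R2 = 0.05 A
3. P_R1 = 0.15 W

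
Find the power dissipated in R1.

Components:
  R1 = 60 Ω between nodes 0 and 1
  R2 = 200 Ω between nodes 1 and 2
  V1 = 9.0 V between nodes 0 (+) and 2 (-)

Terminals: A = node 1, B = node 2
Nodal analysis, taking node 2 as the 0 V reference.
Source V1 fixes V_0 = 9 V.
KCL at each unknown node (sum of currents leaving = 0; resistances in Ω):
  Node 1: (V_1 - 9)/60 + (V_1 - 0)/200 = 0
Collecting terms: 0.02167 × V_1 = 0.15  =>  V_1 = 6.923 V
I_R1 = (V_0 - V_1)/R1 = (9 - 6.923)/60 = 0.03462 A
P_R1 = I_R1² × R1 = (0.03462)² × 60 = 0.07189 W

Final answer: 0.07189 W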